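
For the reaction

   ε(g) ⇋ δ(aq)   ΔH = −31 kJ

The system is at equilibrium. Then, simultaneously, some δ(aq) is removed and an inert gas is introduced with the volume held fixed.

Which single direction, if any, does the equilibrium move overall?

right

Removing δ (aq), a product, drives the reaction to the right.
At constant volume, adding an inert gas leaves every reacting species' partial pressure unchanged, so Q is unchanged — no shift from this change.
Only the nonzero effect(s) matter; the net shift is to the right.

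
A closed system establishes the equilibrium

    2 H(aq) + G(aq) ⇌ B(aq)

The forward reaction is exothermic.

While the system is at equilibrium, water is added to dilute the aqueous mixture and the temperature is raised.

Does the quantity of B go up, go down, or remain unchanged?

Dilution lowers every aqueous concentration by the same factor. Δn_aq = 1 − 3 = -2, so the system shifts toward the side with more dissolved moles — to the left.
The forward reaction is exothermic. Raising T favours the endothermic direction — shift to the left.
The net shift is to the left. B is a product, so its amount decreases.

decreases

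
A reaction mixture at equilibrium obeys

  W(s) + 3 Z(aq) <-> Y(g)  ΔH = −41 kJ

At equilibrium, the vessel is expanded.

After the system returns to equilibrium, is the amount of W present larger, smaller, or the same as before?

Gas moles: reactants 0, products 1 (Δn_gas = +1). Expansion shifts the system toward the side with more moles of gas — to the right.
The net shift is to the right. W is a reactant, so its amount decreases.

decreases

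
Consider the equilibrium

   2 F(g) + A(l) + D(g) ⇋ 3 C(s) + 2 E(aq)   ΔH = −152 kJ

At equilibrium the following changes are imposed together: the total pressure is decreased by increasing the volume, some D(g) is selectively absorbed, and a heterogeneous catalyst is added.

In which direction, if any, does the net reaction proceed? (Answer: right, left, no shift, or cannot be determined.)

left

Gas moles: reactants 3, products 0 (Δn_gas = -3). Expansion shifts the system toward the side with more moles of gas — to the left.
Removing D (g), a reactant, drives the reaction to the left.
A catalyst speeds both forward and reverse rates equally; it changes neither Q nor K — no shift from this change.
Only the nonzero effect(s) matter; the net shift is to the left.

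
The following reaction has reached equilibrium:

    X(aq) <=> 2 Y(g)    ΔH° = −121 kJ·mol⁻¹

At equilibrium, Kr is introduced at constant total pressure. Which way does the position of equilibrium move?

right

Adding inert gas at constant total pressure expands the volume and lowers every reacting partial pressure. With Δn_gas = 2 − 0 = +2, Q moves away from K toward the side with fewer gas moles, so the system shifts toward the side with more gas moles — to the right.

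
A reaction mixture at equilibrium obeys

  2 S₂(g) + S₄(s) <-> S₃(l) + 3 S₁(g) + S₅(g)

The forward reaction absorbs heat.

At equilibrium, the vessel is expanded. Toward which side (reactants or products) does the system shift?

right

Gas moles: reactants 2, products 4 (Δn_gas = +2). Expansion shifts the system toward the side with more moles of gas — to the right.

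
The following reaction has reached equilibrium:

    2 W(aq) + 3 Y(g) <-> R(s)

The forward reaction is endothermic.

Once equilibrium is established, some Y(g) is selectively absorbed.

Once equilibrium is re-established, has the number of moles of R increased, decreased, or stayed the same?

Removing Y (g), a reactant, drives the reaction to the left.
The net shift is to the left. R is a product, so its amount decreases.

decreases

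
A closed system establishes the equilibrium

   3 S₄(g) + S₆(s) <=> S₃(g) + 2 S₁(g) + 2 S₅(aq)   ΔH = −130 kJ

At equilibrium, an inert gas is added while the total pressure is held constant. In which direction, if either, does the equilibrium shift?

no shift

Adding inert gas at constant total pressure expands the volume, scaling every reacting partial pressure by the same factor. Δn_gas = 3 − 3 = 0, so Q is unchanged — no shift.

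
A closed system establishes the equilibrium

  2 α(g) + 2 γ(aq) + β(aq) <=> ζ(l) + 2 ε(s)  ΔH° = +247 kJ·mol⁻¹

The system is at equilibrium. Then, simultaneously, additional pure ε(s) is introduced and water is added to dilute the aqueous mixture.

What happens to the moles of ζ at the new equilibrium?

ε is a pure solid; its activity is 1 regardless of amount, so Q is unaffected — no shift from this change.
Dilution lowers every aqueous concentration by the same factor. Δn_aq = 0 − 3 = -3, so the system shifts toward the side with more dissolved moles — to the left.
The net shift is to the left. ζ is a product, so its amount decreases.

decreases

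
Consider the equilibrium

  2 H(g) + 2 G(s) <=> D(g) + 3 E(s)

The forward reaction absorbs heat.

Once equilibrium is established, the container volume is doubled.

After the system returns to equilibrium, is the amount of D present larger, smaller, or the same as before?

Gas moles: reactants 2, products 1 (Δn_gas = -1). Expansion shifts the system toward the side with more moles of gas — to the left.
The net shift is to the left. D is a product, so its amount decreases.

decreases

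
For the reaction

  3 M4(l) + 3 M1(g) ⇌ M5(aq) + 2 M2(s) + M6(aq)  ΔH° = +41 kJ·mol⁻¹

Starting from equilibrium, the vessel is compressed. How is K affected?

The equilibrium constant depends only on temperature. This perturbation may move the position of equilibrium, but since T is unchanged, K itself is unchanged.

unchanged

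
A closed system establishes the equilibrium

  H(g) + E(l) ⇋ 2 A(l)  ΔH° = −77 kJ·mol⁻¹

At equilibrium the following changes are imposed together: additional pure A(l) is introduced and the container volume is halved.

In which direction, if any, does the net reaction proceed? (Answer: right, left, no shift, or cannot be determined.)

right

A is a pure liquid; its activity is 1 regardless of amount, so Q is unaffected — no shift from this change.
Gas moles: reactants 1, products 0 (Δn_gas = -1). Compression shifts the system toward the side with fewer moles of gas — to the right.
Only the nonzero effect(s) matter; the net shift is to the right.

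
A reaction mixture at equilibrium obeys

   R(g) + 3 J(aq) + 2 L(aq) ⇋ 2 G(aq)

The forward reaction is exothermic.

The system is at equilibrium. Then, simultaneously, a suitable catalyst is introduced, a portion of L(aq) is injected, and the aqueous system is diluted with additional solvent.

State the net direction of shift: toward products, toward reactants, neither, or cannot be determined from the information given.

A catalyst speeds both forward and reverse rates equally; it changes neither Q nor K — no shift from this change.
Adding L (aq), a reactant, drives the reaction to the right.
Dilution lowers every aqueous concentration by the same factor. Δn_aq = 2 − 5 = -3, so the system shifts toward the side with more dissolved moles — to the left.
The individual effects push in opposite directions; without quantitative information the net direction cannot be determined.

cannot be determined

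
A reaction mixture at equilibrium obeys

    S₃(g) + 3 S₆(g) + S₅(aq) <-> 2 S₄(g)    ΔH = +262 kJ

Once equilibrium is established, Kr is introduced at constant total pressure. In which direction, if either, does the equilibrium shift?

left

Adding inert gas at constant total pressure expands the volume and lowers every reacting partial pressure. With Δn_gas = 2 − 4 = -2, Q moves away from K toward the side with fewer gas moles, so the system shifts toward the side with more gas moles — to the left.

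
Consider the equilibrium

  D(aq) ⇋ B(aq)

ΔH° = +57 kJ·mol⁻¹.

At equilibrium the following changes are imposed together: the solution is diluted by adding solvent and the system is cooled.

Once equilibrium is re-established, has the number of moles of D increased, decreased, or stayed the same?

Dilution scales every aqueous concentration by the same factor. Δn_aq = 1 − 1 = 0, so Q is unchanged — no shift.
The forward reaction is endothermic. Lowering T favours the exothermic direction — shift to the left.
The net shift is to the left. D is a reactant, so its amount increases.

increases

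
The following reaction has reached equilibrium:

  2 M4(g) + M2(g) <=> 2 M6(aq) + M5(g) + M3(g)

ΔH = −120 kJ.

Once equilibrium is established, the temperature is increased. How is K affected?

K depends on temperature via the van 't Hoff relation. The forward reaction is exothermic, so raising T decreases K.

decreases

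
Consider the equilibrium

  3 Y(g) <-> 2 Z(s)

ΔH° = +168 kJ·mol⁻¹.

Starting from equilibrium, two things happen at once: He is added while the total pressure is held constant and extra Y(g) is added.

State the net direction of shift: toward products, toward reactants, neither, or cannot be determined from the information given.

cannot be determined

Adding inert gas at constant total pressure expands the volume and lowers every reacting partial pressure. With Δn_gas = 0 − 3 = -3, Q moves away from K toward the side with fewer gas moles, so the system shifts toward the side with more gas moles — to the left.
Adding Y (g), a reactant, drives the reaction to the right.
The individual effects push in opposite directions; without quantitative information the net direction cannot be determined.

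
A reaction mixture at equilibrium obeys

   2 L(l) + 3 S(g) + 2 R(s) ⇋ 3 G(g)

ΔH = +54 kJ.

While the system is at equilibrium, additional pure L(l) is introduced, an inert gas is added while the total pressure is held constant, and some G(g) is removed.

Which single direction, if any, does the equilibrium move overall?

L is a pure liquid; its activity is 1 regardless of amount, so Q is unaffected — no shift from this change.
Adding inert gas at constant total pressure expands the volume, scaling every reacting partial pressure by the same factor. Δn_gas = 3 − 3 = 0, so Q is unchanged — no shift.
Removing G (g), a product, drives the reaction to the right.
Only the nonzero effect(s) matter; the net shift is to the right.

right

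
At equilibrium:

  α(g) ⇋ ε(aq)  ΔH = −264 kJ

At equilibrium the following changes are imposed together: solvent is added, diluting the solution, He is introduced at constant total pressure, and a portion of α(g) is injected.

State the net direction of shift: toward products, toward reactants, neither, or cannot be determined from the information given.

cannot be determined

Dilution lowers every aqueous concentration by the same factor. Δn_aq = 1 − 0 = +1, so the system shifts toward the side with more dissolved moles — to the right.
Adding inert gas at constant total pressure expands the volume and lowers every reacting partial pressure. With Δn_gas = 0 − 1 = -1, Q moves away from K toward the side with fewer gas moles, so the system shifts toward the side with more gas moles — to the left.
Adding α (g), a reactant, drives the reaction to the right.
The individual effects push in opposite directions; without quantitative information the net direction cannot be determined.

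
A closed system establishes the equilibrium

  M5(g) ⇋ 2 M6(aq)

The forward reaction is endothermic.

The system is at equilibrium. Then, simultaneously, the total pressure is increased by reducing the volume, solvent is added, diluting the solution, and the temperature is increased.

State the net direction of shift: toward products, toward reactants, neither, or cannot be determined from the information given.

Gas moles: reactants 1, products 0 (Δn_gas = -1). Compression shifts the system toward the side with fewer moles of gas — to the right.
Dilution lowers every aqueous concentration by the same factor. Δn_aq = 2 − 0 = +2, so the system shifts toward the side with more dissolved moles — to the right.
The forward reaction is endothermic. Raising T favours the endothermic direction — shift to the right.
All effects act in the same direction — net shift to the right.

right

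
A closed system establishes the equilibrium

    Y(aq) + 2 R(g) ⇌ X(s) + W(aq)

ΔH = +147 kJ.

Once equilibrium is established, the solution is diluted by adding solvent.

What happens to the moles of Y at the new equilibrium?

unchanged

Dilution scales every aqueous concentration by the same factor. Δn_aq = 1 − 1 = 0, so Q is unchanged — no shift.
No net shift occurs, so the amount of Y is unchanged.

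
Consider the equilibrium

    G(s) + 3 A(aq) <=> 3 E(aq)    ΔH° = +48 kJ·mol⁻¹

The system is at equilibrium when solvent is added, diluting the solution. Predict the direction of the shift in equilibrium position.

Dilution scales every aqueous concentration by the same factor. Δn_aq = 3 − 3 = 0, so Q is unchanged — no shift.

no shift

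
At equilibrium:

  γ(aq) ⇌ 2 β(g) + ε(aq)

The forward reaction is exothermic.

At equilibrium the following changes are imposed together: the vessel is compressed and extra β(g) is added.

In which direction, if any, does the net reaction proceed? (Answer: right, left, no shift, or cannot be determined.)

Gas moles: reactants 0, products 2 (Δn_gas = +2). Compression shifts the system toward the side with fewer moles of gas — to the left.
Adding β (g), a product, drives the reaction to the left.
All effects act in the same direction — net shift to the left.

left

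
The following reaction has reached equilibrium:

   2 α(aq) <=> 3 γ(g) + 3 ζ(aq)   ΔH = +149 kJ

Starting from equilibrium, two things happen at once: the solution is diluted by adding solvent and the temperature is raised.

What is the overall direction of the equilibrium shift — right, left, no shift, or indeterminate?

Dilution lowers every aqueous concentration by the same factor. Δn_aq = 3 − 2 = +1, so the system shifts toward the side with more dissolved moles — to the right.
The forward reaction is endothermic. Raising T favours the endothermic direction — shift to the right.
All effects act in the same direction — net shift to the right.

right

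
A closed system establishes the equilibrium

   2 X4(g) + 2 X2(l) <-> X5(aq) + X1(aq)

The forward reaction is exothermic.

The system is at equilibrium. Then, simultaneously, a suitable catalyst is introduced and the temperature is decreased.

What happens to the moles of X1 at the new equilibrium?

A catalyst speeds both forward and reverse rates equally; it changes neither Q nor K — no shift from this change.
The forward reaction is exothermic. Lowering T favours the exothermic direction — shift to the right.
The net shift is to the right. X1 is a product, so its amount increases.

increases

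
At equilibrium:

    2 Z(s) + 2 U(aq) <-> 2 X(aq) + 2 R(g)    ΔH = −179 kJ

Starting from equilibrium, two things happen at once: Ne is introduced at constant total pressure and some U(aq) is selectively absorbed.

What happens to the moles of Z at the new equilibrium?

Adding inert gas at constant total pressure expands the volume and lowers every reacting partial pressure. With Δn_gas = 2 − 0 = +2, Q moves away from K toward the side with fewer gas moles, so the system shifts toward the side with more gas moles — to the right.
Removing U (aq), a reactant, drives the reaction to the left.
The two effects oppose each other, so the net shift — and hence the change in Z — cannot be determined from the given information.

cannot be determined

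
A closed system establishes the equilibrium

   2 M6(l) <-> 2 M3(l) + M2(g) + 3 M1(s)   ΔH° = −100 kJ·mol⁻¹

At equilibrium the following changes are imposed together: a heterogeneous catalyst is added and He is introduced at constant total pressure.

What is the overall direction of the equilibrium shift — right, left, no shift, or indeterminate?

A catalyst speeds both forward and reverse rates equally; it changes neither Q nor K — no shift from this change.
Adding inert gas at constant total pressure expands the volume and lowers every reacting partial pressure. With Δn_gas = 1 − 0 = +1, Q moves away from K toward the side with fewer gas moles, so the system shifts toward the side with more gas moles — to the right.
Only the nonzero effect(s) matter; the net shift is to the right.

right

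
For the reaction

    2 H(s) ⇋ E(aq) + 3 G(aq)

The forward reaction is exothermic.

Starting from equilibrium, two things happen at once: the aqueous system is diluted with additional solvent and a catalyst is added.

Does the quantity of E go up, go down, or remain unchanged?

increases

Dilution lowers every aqueous concentration by the same factor. Δn_aq = 4 − 0 = +4, so the system shifts toward the side with more dissolved moles — to the right.
A catalyst speeds both forward and reverse rates equally; it changes neither Q nor K — no shift from this change.
The net shift is to the right. E is a product, so its amount increases.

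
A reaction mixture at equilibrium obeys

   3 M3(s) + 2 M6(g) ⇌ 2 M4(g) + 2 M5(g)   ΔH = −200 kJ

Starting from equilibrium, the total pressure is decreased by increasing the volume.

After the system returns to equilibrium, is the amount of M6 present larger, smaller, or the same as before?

decreases

Gas moles: reactants 2, products 4 (Δn_gas = +2). Expansion shifts the system toward the side with more moles of gas — to the right.
The net shift is to the right. M6 is a reactant, so its amount decreases.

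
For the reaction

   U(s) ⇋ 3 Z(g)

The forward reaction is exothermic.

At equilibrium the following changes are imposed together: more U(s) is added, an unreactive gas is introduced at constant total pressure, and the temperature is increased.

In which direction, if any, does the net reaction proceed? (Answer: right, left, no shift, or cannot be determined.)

U is a pure solid; its activity is 1 regardless of amount, so Q is unaffected — no shift from this change.
Adding inert gas at constant total pressure expands the volume and lowers every reacting partial pressure. With Δn_gas = 3 − 0 = +3, Q moves away from K toward the side with fewer gas moles, so the system shifts toward the side with more gas moles — to the right.
The forward reaction is exothermic. Raising T favours the endothermic direction — shift to the left.
The individual effects push in opposite directions; without quantitative information the net direction cannot be determined.

cannot be determined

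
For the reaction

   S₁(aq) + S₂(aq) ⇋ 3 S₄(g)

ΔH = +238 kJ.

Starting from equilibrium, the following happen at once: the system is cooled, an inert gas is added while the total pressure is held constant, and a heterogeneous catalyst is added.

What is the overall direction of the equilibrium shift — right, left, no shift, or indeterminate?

The forward reaction is endothermic. Lowering T favours the exothermic direction — shift to the left.
Adding inert gas at constant total pressure expands the volume and lowers every reacting partial pressure. With Δn_gas = 3 − 0 = +3, Q moves away from K toward the side with fewer gas moles, so the system shifts toward the side with more gas moles — to the right.
A catalyst speeds both forward and reverse rates equally; it changes neither Q nor K — no shift from this change.
The individual effects push in opposite directions; without quantitative information the net direction cannot be determined.

cannot be determined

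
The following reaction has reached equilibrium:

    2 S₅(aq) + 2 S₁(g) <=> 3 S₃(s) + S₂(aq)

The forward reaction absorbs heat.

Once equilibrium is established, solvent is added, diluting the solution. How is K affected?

The equilibrium constant depends only on temperature. This perturbation may move the position of equilibrium, but since T is unchanged, K itself is unchanged.

unchanged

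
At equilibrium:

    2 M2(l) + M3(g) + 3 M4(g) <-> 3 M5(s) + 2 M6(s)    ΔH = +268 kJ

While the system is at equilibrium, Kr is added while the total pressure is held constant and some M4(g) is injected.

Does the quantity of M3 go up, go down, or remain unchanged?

Adding inert gas at constant total pressure expands the volume and lowers every reacting partial pressure. With Δn_gas = 0 − 4 = -4, Q moves away from K toward the side with fewer gas moles, so the system shifts toward the side with more gas moles — to the left.
Adding M4 (g), a reactant, drives the reaction to the right.
The two effects oppose each other, so the net shift — and hence the change in M3 — cannot be determined from the given information.

cannot be determined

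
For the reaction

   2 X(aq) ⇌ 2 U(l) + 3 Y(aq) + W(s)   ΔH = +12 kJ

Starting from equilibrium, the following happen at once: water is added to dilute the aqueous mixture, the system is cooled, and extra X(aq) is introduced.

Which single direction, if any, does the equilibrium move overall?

cannot be determined

Dilution lowers every aqueous concentration by the same factor. Δn_aq = 3 − 2 = +1, so the system shifts toward the side with more dissolved moles — to the right.
The forward reaction is endothermic. Lowering T favours the exothermic direction — shift to the left.
Adding X (aq), a reactant, drives the reaction to the right.
The individual effects push in opposite directions; without quantitative information the net direction cannot be determined.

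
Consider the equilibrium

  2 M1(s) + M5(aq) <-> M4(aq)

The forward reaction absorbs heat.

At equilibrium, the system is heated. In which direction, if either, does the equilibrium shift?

right

The forward reaction is endothermic. Raising T favours the endothermic direction — shift to the right.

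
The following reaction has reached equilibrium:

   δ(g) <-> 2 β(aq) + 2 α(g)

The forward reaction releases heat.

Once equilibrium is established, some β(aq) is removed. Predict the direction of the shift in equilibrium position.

right

Removing β (aq), a product, drives the reaction to the right.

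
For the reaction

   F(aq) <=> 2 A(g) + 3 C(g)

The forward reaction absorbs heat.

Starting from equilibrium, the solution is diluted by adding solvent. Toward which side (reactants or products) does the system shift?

left

Dilution lowers every aqueous concentration by the same factor. Δn_aq = 0 − 1 = -1, so the system shifts toward the side with more dissolved moles — to the left.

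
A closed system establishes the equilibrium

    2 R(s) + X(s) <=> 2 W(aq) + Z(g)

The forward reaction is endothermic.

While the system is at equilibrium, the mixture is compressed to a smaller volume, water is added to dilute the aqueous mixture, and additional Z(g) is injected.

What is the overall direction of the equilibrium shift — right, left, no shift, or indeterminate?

cannot be determined

Gas moles: reactants 0, products 1 (Δn_gas = +1). Compression shifts the system toward the side with fewer moles of gas — to the left.
Dilution lowers every aqueous concentration by the same factor. Δn_aq = 2 − 0 = +2, so the system shifts toward the side with more dissolved moles — to the right.
Adding Z (g), a product, drives the reaction to the left.
The individual effects push in opposite directions; without quantitative information the net direction cannot be determined.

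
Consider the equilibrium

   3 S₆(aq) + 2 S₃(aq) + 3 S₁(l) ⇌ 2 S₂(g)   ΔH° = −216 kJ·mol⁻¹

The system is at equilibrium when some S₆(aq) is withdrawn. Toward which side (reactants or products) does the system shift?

left

Removing S₆ (aq), a reactant, drives the reaction to the left.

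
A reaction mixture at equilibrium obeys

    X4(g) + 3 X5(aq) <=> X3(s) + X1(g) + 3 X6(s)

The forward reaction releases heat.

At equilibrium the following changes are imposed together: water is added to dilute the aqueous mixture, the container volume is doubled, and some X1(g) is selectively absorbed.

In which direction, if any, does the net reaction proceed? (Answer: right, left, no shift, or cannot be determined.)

Dilution lowers every aqueous concentration by the same factor. Δn_aq = 0 − 3 = -3, so the system shifts toward the side with more dissolved moles — to the left.
Gas moles: reactants 1, products 1. Δn_gas = 0, so a volume change leaves Q equal to K — no shift from this change.
Removing X1 (g), a product, drives the reaction to the right.
The individual effects push in opposite directions; without quantitative information the net direction cannot be determined.

cannot be determined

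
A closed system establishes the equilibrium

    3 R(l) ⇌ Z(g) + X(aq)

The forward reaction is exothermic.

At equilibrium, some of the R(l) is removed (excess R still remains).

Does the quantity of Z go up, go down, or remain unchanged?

unchanged

R is a pure liquid; its activity is 1 regardless of amount, so Q is unaffected — no shift from this change.
No net shift occurs, so the amount of Z is unchanged.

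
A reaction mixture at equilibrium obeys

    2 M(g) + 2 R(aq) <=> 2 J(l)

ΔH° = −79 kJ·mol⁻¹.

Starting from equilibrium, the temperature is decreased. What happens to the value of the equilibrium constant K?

increases

K depends on temperature via the van 't Hoff relation. The forward reaction is exothermic, so lowering T increases K.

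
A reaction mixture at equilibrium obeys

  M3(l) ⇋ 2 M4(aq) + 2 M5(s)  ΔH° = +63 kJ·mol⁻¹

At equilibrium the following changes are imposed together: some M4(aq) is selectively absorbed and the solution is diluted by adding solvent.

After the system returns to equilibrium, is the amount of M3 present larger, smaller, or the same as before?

Removing M4 (aq), a product, drives the reaction to the right.
Dilution lowers every aqueous concentration by the same factor. Δn_aq = 2 − 0 = +2, so the system shifts toward the side with more dissolved moles — to the right.
The net shift is to the right. M3 is a reactant, so its amount decreases.

decreases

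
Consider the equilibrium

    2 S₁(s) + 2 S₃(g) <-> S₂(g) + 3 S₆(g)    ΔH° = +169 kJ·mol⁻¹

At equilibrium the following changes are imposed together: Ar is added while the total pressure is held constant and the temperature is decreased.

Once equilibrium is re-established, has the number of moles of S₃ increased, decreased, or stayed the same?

cannot be determined

Adding inert gas at constant total pressure expands the volume and lowers every reacting partial pressure. With Δn_gas = 4 − 2 = +2, Q moves away from K toward the side with fewer gas moles, so the system shifts toward the side with more gas moles — to the right.
The forward reaction is endothermic. Lowering T favours the exothermic direction — shift to the left.
The two effects oppose each other, so the net shift — and hence the change in S₃ — cannot be determined from the given information.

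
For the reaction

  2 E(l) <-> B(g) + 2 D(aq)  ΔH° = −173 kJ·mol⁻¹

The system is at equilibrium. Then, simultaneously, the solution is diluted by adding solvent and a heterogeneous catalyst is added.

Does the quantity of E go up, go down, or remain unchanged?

Dilution lowers every aqueous concentration by the same factor. Δn_aq = 2 − 0 = +2, so the system shifts toward the side with more dissolved moles — to the right.
A catalyst speeds both forward and reverse rates equally; it changes neither Q nor K — no shift from this change.
The net shift is to the right. E is a reactant, so its amount decreases.

decreases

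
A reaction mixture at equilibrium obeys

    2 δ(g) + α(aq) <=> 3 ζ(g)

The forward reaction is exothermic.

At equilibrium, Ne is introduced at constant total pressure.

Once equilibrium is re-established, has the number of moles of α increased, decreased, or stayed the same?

decreases

Adding inert gas at constant total pressure expands the volume and lowers every reacting partial pressure. With Δn_gas = 3 − 2 = +1, Q moves away from K toward the side with fewer gas moles, so the system shifts toward the side with more gas moles — to the right.
The net shift is to the right. α is a reactant, so its amount decreases.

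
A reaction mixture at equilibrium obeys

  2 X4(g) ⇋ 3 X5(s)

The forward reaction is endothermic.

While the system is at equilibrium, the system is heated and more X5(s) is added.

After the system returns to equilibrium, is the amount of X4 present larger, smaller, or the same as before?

decreases

The forward reaction is endothermic. Raising T favours the endothermic direction — shift to the right.
X5 is a pure solid; its activity is 1 regardless of amount, so Q is unaffected — no shift from this change.
The net shift is to the right. X4 is a reactant, so its amount decreases.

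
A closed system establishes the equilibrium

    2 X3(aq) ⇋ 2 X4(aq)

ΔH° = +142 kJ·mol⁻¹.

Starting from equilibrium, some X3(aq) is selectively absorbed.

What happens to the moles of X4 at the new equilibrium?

Removing X3 (aq), a reactant, drives the reaction to the left.
The net shift is to the left. X4 is a product, so its amount decreases.

decreases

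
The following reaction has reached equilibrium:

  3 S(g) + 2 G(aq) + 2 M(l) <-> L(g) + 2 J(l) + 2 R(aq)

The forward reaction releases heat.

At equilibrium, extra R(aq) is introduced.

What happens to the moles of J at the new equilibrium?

decreases

Adding R (aq), a product, drives the reaction to the left.
The net shift is to the left. J is a product, so its amount decreases.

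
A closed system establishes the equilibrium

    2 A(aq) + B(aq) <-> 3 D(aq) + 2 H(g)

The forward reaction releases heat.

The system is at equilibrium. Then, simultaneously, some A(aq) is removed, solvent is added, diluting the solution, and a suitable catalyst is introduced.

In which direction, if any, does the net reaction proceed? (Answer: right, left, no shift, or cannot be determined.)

Removing A (aq), a reactant, drives the reaction to the left.
Dilution scales every aqueous concentration by the same factor. Δn_aq = 3 − 3 = 0, so Q is unchanged — no shift.
A catalyst speeds both forward and reverse rates equally; it changes neither Q nor K — no shift from this change.
Only the nonzero effect(s) matter; the net shift is to the left.

left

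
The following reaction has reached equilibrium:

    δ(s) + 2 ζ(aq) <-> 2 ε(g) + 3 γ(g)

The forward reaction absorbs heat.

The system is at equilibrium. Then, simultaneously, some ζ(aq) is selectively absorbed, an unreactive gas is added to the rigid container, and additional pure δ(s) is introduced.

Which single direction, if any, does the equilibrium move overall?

Removing ζ (aq), a reactant, drives the reaction to the left.
At constant volume, adding an inert gas leaves every reacting species' partial pressure unchanged, so Q is unchanged — no shift from this change.
δ is a pure solid; its activity is 1 regardless of amount, so Q is unaffected — no shift from this change.
Only the nonzero effect(s) matter; the net shift is to the left.

left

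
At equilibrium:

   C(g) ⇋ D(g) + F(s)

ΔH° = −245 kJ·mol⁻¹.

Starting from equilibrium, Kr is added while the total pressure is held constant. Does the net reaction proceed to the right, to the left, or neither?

no shift

Adding inert gas at constant total pressure expands the volume, scaling every reacting partial pressure by the same factor. Δn_gas = 1 − 1 = 0, so Q is unchanged — no shift.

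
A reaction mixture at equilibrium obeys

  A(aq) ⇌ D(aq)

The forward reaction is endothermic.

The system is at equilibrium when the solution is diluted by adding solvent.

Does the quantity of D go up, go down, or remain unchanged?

unchanged

Dilution scales every aqueous concentration by the same factor. Δn_aq = 1 − 1 = 0, so Q is unchanged — no shift.
No net shift occurs, so the amount of D is unchanged.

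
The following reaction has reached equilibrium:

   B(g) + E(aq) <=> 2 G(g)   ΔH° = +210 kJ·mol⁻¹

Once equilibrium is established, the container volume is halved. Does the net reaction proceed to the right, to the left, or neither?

left

Gas moles: reactants 1, products 2 (Δn_gas = +1). Compression shifts the system toward the side with fewer moles of gas — to the left.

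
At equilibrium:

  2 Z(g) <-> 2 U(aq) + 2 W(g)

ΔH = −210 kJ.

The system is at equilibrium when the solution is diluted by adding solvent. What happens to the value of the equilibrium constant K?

The equilibrium constant depends only on temperature. This perturbation may move the position of equilibrium, but since T is unchanged, K itself is unchanged.

unchanged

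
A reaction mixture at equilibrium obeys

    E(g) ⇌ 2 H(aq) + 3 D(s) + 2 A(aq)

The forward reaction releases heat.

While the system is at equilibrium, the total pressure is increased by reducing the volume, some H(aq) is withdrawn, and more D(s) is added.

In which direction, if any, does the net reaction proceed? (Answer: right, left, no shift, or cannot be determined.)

Gas moles: reactants 1, products 0 (Δn_gas = -1). Compression shifts the system toward the side with fewer moles of gas — to the right.
Removing H (aq), a product, drives the reaction to the right.
D is a pure solid; its activity is 1 regardless of amount, so Q is unaffected — no shift from this change.
Only the nonzero effect(s) matter; the net shift is to the right.

right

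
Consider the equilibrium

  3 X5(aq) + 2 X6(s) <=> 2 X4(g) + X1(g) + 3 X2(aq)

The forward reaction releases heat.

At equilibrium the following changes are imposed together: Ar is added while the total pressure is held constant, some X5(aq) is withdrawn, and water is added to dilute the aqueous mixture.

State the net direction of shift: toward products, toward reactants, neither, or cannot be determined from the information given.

Adding inert gas at constant total pressure expands the volume and lowers every reacting partial pressure. With Δn_gas = 3 − 0 = +3, Q moves away from K toward the side with fewer gas moles, so the system shifts toward the side with more gas moles — to the right.
Removing X5 (aq), a reactant, drives the reaction to the left.
Dilution scales every aqueous concentration by the same factor. Δn_aq = 3 − 3 = 0, so Q is unchanged — no shift.
The individual effects push in opposite directions; without quantitative information the net direction cannot be determined.

cannot be determined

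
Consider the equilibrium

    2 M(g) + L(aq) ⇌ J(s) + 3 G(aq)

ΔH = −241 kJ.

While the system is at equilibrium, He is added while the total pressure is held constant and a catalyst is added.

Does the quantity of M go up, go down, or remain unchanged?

Adding inert gas at constant total pressure expands the volume and lowers every reacting partial pressure. With Δn_gas = 0 − 2 = -2, Q moves away from K toward the side with fewer gas moles, so the system shifts toward the side with more gas moles — to the left.
A catalyst speeds both forward and reverse rates equally; it changes neither Q nor K — no shift from this change.
The net shift is to the left. M is a reactant, so its amount increases.

increases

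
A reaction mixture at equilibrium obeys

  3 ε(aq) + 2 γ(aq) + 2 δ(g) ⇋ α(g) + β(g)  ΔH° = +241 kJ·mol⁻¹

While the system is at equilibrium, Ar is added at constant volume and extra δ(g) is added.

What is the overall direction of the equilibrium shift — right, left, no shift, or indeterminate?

right

At constant volume, adding an inert gas leaves every reacting species' partial pressure unchanged, so Q is unchanged — no shift from this change.
Adding δ (g), a reactant, drives the reaction to the right.
Only the nonzero effect(s) matter; the net shift is to the right.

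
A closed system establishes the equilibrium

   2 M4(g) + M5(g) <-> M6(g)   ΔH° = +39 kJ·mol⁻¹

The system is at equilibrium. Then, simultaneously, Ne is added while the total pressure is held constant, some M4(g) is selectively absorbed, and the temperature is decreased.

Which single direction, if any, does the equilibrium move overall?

Adding inert gas at constant total pressure expands the volume and lowers every reacting partial pressure. With Δn_gas = 1 − 3 = -2, Q moves away from K toward the side with fewer gas moles, so the system shifts toward the side with more gas moles — to the left.
Removing M4 (g), a reactant, drives the reaction to the left.
The forward reaction is endothermic. Lowering T favours the exothermic direction — shift to the left.
All effects act in the same direction — net shift to the left.

left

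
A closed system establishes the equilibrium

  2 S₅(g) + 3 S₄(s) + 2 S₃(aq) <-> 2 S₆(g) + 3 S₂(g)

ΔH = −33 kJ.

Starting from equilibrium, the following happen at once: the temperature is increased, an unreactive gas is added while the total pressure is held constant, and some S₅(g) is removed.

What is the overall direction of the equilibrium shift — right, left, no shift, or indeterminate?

cannot be determined

The forward reaction is exothermic. Raising T favours the endothermic direction — shift to the left.
Adding inert gas at constant total pressure expands the volume and lowers every reacting partial pressure. With Δn_gas = 5 − 2 = +3, Q moves away from K toward the side with fewer gas moles, so the system shifts toward the side with more gas moles — to the right.
Removing S₅ (g), a reactant, drives the reaction to the left.
The individual effects push in opposite directions; without quantitative information the net direction cannot be determined.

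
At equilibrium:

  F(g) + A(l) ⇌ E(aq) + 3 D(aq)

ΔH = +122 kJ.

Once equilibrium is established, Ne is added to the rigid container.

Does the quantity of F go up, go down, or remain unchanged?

At constant volume, adding an inert gas leaves every reacting species' partial pressure unchanged, so Q is unchanged — no shift from this change.
No net shift occurs, so the amount of F is unchanged.

unchanged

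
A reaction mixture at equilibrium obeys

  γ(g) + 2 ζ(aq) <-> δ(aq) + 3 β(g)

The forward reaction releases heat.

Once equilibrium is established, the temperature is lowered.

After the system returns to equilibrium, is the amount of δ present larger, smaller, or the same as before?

increases

The forward reaction is exothermic. Lowering T favours the exothermic direction — shift to the right.
The net shift is to the right. δ is a product, so its amount increases.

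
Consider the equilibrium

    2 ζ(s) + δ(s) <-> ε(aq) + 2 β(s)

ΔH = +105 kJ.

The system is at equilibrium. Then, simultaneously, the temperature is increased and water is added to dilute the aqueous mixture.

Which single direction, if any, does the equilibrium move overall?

The forward reaction is endothermic. Raising T favours the endothermic direction — shift to the right.
Dilution lowers every aqueous concentration by the same factor. Δn_aq = 1 − 0 = +1, so the system shifts toward the side with more dissolved moles — to the right.
All effects act in the same direction — net shift to the right.

right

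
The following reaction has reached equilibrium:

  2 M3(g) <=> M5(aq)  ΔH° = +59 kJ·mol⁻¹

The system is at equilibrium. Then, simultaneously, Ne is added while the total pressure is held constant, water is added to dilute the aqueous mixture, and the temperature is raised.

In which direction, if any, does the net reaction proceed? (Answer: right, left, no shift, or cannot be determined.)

Adding inert gas at constant total pressure expands the volume and lowers every reacting partial pressure. With Δn_gas = 0 − 2 = -2, Q moves away from K toward the side with fewer gas moles, so the system shifts toward the side with more gas moles — to the left.
Dilution lowers every aqueous concentration by the same factor. Δn_aq = 1 − 0 = +1, so the system shifts toward the side with more dissolved moles — to the right.
The forward reaction is endothermic. Raising T favours the endothermic direction — shift to the right.
The individual effects push in opposite directions; without quantitative information the net direction cannot be determined.

cannot be determined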